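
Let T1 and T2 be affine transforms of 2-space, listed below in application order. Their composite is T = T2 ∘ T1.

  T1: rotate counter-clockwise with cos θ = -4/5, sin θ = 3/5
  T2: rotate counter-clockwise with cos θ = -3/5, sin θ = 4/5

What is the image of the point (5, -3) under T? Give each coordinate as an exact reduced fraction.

T1 rotate counter-clockwise with cos θ = -4/5, sin θ = 3/5: (5, -3) → (-11/5, 27/5)
T2 rotate counter-clockwise with cos θ = -3/5, sin θ = 4/5: (-11/5, 27/5) → (-3, -5)

T(p) = (-3, -5)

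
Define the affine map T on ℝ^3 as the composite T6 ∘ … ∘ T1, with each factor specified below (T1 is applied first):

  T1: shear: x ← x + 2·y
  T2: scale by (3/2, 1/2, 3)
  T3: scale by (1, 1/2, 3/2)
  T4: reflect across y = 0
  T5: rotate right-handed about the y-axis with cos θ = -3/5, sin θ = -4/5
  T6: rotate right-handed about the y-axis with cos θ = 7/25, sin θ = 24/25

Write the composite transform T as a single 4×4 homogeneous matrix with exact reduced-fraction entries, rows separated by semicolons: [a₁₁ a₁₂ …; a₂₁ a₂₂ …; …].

T1 = [1 2 0 0; 0 1 0 0; 0 0 1 0; 0 0 0 1]
T2·T1 = [3/2 3 0 0; 0 1/2 0 0; 0 0 3 0; 0 0 0 1]
T3·…·T1 = [3/2 3 0 0; 0 1/4 0 0; 0 0 9/2 0; 0 0 0 1]
T4·…·T1 = [3/2 3 0 0; 0 -1/4 0 0; 0 0 9/2 0; 0 0 0 1]
T5·…·T1 = [-9/10 -9/5 -18/5 0; 0 -1/4 0 0; 6/5 12/5 -27/10 0; 0 0 0 1]
T6·…·T1 = [9/10 9/5 -18/5 0; 0 -1/4 0 0; 6/5 12/5 27/10 0; 0 0 0 1]

T = [9/10 9/5 -18/5 0; 0 -1/4 0 0; 6/5 12/5 27/10 0; 0 0 0 1]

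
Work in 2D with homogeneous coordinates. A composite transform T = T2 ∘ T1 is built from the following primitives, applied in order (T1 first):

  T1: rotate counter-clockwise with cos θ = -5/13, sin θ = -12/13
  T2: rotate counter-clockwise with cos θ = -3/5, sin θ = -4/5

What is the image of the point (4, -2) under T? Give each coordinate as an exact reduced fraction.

T(p) = (-4/13, 58/13)

T1 rotate counter-clockwise with cos θ = -5/13, sin θ = -12/13: (4, -2) → (-44/13, -38/13)
T2 rotate counter-clockwise with cos θ = -3/5, sin θ = -4/5: (-44/13, -38/13) → (-4/13, 58/13)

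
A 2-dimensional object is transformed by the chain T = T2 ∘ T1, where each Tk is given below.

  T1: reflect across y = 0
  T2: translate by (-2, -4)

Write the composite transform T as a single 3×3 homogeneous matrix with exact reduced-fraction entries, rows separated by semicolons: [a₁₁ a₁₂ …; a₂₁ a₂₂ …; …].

T1 = [1 0 0; 0 -1 0; 0 0 1]
T2·T1 = [1 0 -2; 0 -1 -4; 0 0 1]

T = [1 0 -2; 0 -1 -4; 0 0 1]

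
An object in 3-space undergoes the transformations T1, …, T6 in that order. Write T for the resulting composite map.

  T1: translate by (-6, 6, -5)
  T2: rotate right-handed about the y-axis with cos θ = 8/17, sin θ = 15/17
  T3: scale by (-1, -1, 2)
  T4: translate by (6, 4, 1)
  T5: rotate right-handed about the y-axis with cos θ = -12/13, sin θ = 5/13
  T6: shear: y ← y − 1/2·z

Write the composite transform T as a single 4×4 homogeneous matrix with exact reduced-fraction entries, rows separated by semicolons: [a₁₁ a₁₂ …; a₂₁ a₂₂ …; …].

T1 = [1 0 0 -6; 0 1 0 6; 0 0 1 -5; 0 0 0 1]
T2·T1 = [8/17 0 15/17 -123/17; 0 1 0 6; -15/17 0 8/17 50/17; 0 0 0 1]
T3·…·T1 = [-8/17 0 -15/17 123/17; 0 -1 0 -6; -30/17 0 16/17 100/17; 0 0 0 1]
T4·…·T1 = [-8/17 0 -15/17 225/17; 0 -1 0 -2; -30/17 0 16/17 117/17; 0 0 0 1]
T5·…·T1 = [-54/221 0 20/17 -2115/221; 0 -1 0 -2; 400/221 0 -9/17 -2529/221; 0 0 0 1]
T6·…·T1 = [-54/221 0 20/17 -2115/221; -200/221 -1 9/34 1645/442; 400/221 0 -9/17 -2529/221; 0 0 0 1]

T = [-54/221 0 20/17 -2115/221; -200/221 -1 9/34 1645/442; 400/221 0 -9/17 -2529/221; 0 0 0 1]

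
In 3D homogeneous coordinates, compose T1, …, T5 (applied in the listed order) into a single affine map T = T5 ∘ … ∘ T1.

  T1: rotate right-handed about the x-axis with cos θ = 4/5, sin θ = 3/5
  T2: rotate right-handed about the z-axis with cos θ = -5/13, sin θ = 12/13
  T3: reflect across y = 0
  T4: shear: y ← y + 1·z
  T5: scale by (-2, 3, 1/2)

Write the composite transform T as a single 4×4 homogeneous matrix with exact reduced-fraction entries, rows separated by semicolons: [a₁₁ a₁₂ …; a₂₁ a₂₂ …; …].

T = [10/13 96/65 -72/65 0; -36/13 177/65 111/65 0; 0 3/10 2/5 0; 0 0 0 1]

T1 = [1 0 0 0; 0 4/5 -3/5 0; 0 3/5 4/5 0; 0 0 0 1]
T2·T1 = [-5/13 -48/65 36/65 0; 12/13 -4/13 3/13 0; 0 3/5 4/5 0; 0 0 0 1]
T3·…·T1 = [-5/13 -48/65 36/65 0; -12/13 4/13 -3/13 0; 0 3/5 4/5 0; 0 0 0 1]
T4·…·T1 = [-5/13 -48/65 36/65 0; -12/13 59/65 37/65 0; 0 3/5 4/5 0; 0 0 0 1]
T5·…·T1 = [10/13 96/65 -72/65 0; -36/13 177/65 111/65 0; 0 3/10 2/5 0; 0 0 0 1]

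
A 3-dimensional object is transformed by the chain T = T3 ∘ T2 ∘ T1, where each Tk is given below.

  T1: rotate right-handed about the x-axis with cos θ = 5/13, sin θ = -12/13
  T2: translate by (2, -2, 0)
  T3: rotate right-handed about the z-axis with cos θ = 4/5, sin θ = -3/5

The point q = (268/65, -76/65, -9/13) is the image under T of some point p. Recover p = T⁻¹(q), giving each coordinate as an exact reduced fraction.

p = (2, 2, 3)

T1 = [1 0 0 0; 0 5/13 12/13 0; 0 -12/13 5/13 0; 0 0 0 1]
T2·T1 = [1 0 0 2; 0 5/13 12/13 -2; 0 -12/13 5/13 0; 0 0 0 1]
T3·…·T1 = [4/5 3/13 36/65 2/5; -3/5 4/13 48/65 -14/5; 0 -12/13 5/13 0; 0 0 0 1]
det M = 1; M⁻¹ = [4/5 -3/5 0 -2; 3/13 4/13 -12/13 10/13; 36/65 48/65 5/13 24/13; 0 0 0 1]
M⁻¹ · (268/65, -76/65, -9/13)ᵀ = (2, 2, 3)ᵀ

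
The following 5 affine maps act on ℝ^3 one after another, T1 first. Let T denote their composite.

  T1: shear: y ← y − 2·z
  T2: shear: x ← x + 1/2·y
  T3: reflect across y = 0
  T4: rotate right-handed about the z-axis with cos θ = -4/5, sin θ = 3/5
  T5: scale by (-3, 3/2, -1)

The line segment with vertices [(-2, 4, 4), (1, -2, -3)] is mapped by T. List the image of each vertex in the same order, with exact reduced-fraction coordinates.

image vertices: (-12/5, -42/5, -4), (0, 15/2, 3)

T1 shear: y ← y − 2·z: (-2, 4, 4) → (-2, -4, 4); (1, -2, -3) → (1, 4, -3)
T2 shear: x ← x + 1/2·y: (-2, -4, 4) → (-4, -4, 4); (1, 4, -3) → (3, 4, -3)
T3 reflect across y = 0: (-4, -4, 4) → (-4, 4, 4); (3, 4, -3) → (3, -4, -3)
T4 rotate right-handed about the z-axis with cos θ = -4/5, sin θ = 3/5: (-4, 4, 4) → (4/5, -28/5, 4); (3, -4, -3) → (0, 5, -3)
T5 scale by (-3, 3/2, -1): (4/5, -28/5, 4) → (-12/5, -42/5, -4); (0, 5, -3) → (0, 15/2, 3)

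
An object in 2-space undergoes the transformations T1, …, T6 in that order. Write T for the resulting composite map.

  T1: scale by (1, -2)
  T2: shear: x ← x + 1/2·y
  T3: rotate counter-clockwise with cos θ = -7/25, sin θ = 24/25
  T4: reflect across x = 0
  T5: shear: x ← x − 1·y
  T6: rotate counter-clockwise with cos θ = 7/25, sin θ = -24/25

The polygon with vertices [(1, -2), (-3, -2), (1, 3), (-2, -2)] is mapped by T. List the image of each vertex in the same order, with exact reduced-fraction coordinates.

image vertices: (1567/625, -1444/625), (-261/625, -3748/625), (-1208/625, 3606/625), (196/625, -3172/625)

T1 scale by (1, -2): (1, -2) → (1, 4); (-3, -2) → (-3, 4); (1, 3) → (1, -6); (-2, -2) → (-2, 4)
T2 shear: x ← x + 1/2·y: (1, 4) → (3, 4); (-3, 4) → (-1, 4); (1, -6) → (-2, -6); (-2, 4) → (0, 4)
T3 rotate counter-clockwise with cos θ = -7/25, sin θ = 24/25: (3, 4) → (-117/25, 44/25); (-1, 4) → (-89/25, -52/25); (-2, -6) → (158/25, -6/25); (0, 4) → (-96/25, -28/25)
T4 reflect across x = 0: (-117/25, 44/25) → (117/25, 44/25); (-89/25, -52/25) → (89/25, -52/25); (158/25, -6/25) → (-158/25, -6/25); (-96/25, -28/25) → (96/25, -28/25)
T5 shear: x ← x − 1·y: (117/25, 44/25) → (73/25, 44/25); (89/25, -52/25) → (141/25, -52/25); (-158/25, -6/25) → (-152/25, -6/25); (96/25, -28/25) → (124/25, -28/25)
T6 rotate counter-clockwise with cos θ = 7/25, sin θ = -24/25: (73/25, 44/25) → (1567/625, -1444/625); (141/25, -52/25) → (-261/625, -3748/625); (-152/25, -6/25) → (-1208/625, 3606/625); (124/25, -28/25) → (196/625, -3172/625)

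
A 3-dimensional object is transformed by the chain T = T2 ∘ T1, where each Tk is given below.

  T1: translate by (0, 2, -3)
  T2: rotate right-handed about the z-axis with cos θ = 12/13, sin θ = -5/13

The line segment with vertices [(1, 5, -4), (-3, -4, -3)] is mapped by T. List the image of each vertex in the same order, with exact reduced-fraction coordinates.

T1 translate by (0, 2, -3): (1, 5, -4) → (1, 7, -7); (-3, -4, -3) → (-3, -2, -6)
T2 rotate right-handed about the z-axis with cos θ = 12/13, sin θ = -5/13: (1, 7, -7) → (47/13, 79/13, -7); (-3, -2, -6) → (-46/13, -9/13, -6)

image vertices: (47/13, 79/13, -7), (-46/13, -9/13, -6)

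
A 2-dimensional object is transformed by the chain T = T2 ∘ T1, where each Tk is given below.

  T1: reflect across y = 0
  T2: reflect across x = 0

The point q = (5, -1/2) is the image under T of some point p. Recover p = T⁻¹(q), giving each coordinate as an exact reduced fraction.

p = (-5, 1/2)

T1 = [1 0 0; 0 -1 0; 0 0 1]
T2·T1 = [-1 0 0; 0 -1 0; 0 0 1]
det M = 1; M⁻¹ = [-1 0 0; 0 -1 0; 0 0 1]
M⁻¹ · (5, -1/2)ᵀ = (-5, 1/2)ᵀ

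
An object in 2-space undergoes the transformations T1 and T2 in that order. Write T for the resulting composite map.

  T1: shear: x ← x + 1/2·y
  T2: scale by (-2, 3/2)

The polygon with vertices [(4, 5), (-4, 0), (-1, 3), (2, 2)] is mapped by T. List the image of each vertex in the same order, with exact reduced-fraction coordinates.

image vertices: (-13, 15/2), (8, 0), (-1, 9/2), (-6, 3)

T1 shear: x ← x + 1/2·y: (4, 5) → (13/2, 5); (-4, 0) → (-4, 0); (-1, 3) → (1/2, 3); (2, 2) → (3, 2)
T2 scale by (-2, 3/2): (13/2, 5) → (-13, 15/2); (-4, 0) → (8, 0); (1/2, 3) → (-1, 9/2); (3, 2) → (-6, 3)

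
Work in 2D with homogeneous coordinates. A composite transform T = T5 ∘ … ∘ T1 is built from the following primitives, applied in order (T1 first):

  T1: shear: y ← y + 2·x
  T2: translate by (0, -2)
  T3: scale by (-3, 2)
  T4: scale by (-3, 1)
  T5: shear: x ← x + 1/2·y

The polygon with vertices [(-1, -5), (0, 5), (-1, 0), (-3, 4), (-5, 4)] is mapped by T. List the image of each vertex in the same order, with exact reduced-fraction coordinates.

T1 shear: y ← y + 2·x: (-1, -5) → (-1, -7); (0, 5) → (0, 5); (-1, 0) → (-1, -2); (-3, 4) → (-3, -2); (-5, 4) → (-5, -6)
T2 translate by (0, -2): (-1, -7) → (-1, -9); (0, 5) → (0, 3); (-1, -2) → (-1, -4); (-3, -2) → (-3, -4); (-5, -6) → (-5, -8)
T3 scale by (-3, 2): (-1, -9) → (3, -18); (0, 3) → (0, 6); (-1, -4) → (3, -8); (-3, -4) → (9, -8); (-5, -8) → (15, -16)
T4 scale by (-3, 1): (3, -18) → (-9, -18); (0, 6) → (0, 6); (3, -8) → (-9, -8); (9, -8) → (-27, -8); (15, -16) → (-45, -16)
T5 shear: x ← x + 1/2·y: (-9, -18) → (-18, -18); (0, 6) → (3, 6); (-9, -8) → (-13, -8); (-27, -8) → (-31, -8); (-45, -16) → (-53, -16)

image vertices: (-18, -18), (3, 6), (-13, -8), (-31, -8), (-53, -16)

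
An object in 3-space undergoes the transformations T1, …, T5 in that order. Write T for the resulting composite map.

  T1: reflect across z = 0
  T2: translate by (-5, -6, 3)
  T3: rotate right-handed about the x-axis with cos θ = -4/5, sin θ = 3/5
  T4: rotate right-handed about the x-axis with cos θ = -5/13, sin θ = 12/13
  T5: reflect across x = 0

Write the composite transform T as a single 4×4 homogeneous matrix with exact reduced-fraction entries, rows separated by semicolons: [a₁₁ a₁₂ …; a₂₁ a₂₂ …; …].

T = [-1 0 0 5; 0 -16/65 -63/65 57/13; 0 -63/65 16/65 66/13; 0 0 0 1]

T1 = [1 0 0 0; 0 1 0 0; 0 0 -1 0; 0 0 0 1]
T2·T1 = [1 0 0 -5; 0 1 0 -6; 0 0 -1 3; 0 0 0 1]
T3·…·T1 = [1 0 0 -5; 0 -4/5 3/5 3; 0 3/5 4/5 -6; 0 0 0 1]
T4·…·T1 = [1 0 0 -5; 0 -16/65 -63/65 57/13; 0 -63/65 16/65 66/13; 0 0 0 1]
T5·…·T1 = [-1 0 0 5; 0 -16/65 -63/65 57/13; 0 -63/65 16/65 66/13; 0 0 0 1]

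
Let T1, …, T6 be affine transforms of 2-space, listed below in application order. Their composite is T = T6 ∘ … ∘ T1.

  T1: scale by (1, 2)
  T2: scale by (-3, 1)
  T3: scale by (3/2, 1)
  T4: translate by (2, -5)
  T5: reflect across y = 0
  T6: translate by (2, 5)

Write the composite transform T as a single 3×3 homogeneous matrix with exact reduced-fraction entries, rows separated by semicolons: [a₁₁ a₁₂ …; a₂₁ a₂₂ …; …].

T = [-9/2 0 4; 0 -2 10; 0 0 1]

T1 = [1 0 0; 0 2 0; 0 0 1]
T2·T1 = [-3 0 0; 0 2 0; 0 0 1]
T3·…·T1 = [-9/2 0 0; 0 2 0; 0 0 1]
T4·…·T1 = [-9/2 0 2; 0 2 -5; 0 0 1]
T5·…·T1 = [-9/2 0 2; 0 -2 5; 0 0 1]
T6·…·T1 = [-9/2 0 4; 0 -2 10; 0 0 1]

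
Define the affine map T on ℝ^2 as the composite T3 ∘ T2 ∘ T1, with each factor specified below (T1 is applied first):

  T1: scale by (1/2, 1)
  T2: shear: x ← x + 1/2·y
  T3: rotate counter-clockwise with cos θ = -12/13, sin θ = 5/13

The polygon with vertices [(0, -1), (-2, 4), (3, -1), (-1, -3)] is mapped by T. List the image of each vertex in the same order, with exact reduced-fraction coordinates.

image vertices: (11/13, 19/26), (-32/13, -43/13), (-7/13, 17/13), (3, 2)

T1 scale by (1/2, 1): (0, -1) → (0, -1); (-2, 4) → (-1, 4); (3, -1) → (3/2, -1); (-1, -3) → (-1/2, -3)
T2 shear: x ← x + 1/2·y: (0, -1) → (-1/2, -1); (-1, 4) → (1, 4); (3/2, -1) → (1, -1); (-1/2, -3) → (-2, -3)
T3 rotate counter-clockwise with cos θ = -12/13, sin θ = 5/13: (-1/2, -1) → (11/13, 19/26); (1, 4) → (-32/13, -43/13); (1, -1) → (-7/13, 17/13); (-2, -3) → (3, 2)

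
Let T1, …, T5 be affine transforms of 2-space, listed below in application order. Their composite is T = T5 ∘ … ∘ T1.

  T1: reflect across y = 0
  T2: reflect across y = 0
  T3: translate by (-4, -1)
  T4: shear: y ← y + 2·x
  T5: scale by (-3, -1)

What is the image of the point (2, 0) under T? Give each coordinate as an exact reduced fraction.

T(p) = (6, 5)

T1 reflect across y = 0: (2, 0) → (2, 0)
T2 reflect across y = 0: (2, 0) → (2, 0)
T3 translate by (-4, -1): (2, 0) → (-2, -1)
T4 shear: y ← y + 2·x: (-2, -1) → (-2, -5)
T5 scale by (-3, -1): (-2, -5) → (6, 5)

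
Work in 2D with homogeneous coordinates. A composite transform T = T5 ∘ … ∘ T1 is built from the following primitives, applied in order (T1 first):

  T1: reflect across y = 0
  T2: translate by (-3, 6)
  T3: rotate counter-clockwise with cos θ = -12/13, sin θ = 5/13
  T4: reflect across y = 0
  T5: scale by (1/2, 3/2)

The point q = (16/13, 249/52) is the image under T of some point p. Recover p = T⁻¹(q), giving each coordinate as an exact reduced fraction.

T1 = [1 0 0; 0 -1 0; 0 0 1]
T2·T1 = [1 0 -3; 0 -1 6; 0 0 1]
T3·…·T1 = [-12/13 5/13 6/13; 5/13 12/13 -87/13; 0 0 1]
T4·…·T1 = [-12/13 5/13 6/13; -5/13 -12/13 87/13; 0 0 1]
T5·…·T1 = [-6/13 5/26 3/13; -15/26 -18/13 261/26; 0 0 1]
det M = 3/4; M⁻¹ = [-24/13 -10/39 3; 10/13 -8/13 6; 0 0 1]
M⁻¹ · (16/13, 249/52)ᵀ = (-1/2, 4)ᵀ

p = (-1/2, 4)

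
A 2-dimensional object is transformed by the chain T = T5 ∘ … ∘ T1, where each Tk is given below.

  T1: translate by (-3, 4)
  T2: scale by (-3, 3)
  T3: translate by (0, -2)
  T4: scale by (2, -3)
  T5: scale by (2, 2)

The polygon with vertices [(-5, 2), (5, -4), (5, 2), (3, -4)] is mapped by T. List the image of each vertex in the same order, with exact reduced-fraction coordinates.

image vertices: (96, -96), (-24, 12), (-24, -96), (0, 12)

T1 translate by (-3, 4): (-5, 2) → (-8, 6); (5, -4) → (2, 0); (5, 2) → (2, 6); (3, -4) → (0, 0)
T2 scale by (-3, 3): (-8, 6) → (24, 18); (2, 0) → (-6, 0); (2, 6) → (-6, 18); (0, 0) → (0, 0)
T3 translate by (0, -2): (24, 18) → (24, 16); (-6, 0) → (-6, -2); (-6, 18) → (-6, 16); (0, 0) → (0, -2)
T4 scale by (2, -3): (24, 16) → (48, -48); (-6, -2) → (-12, 6); (-6, 16) → (-12, -48); (0, -2) → (0, 6)
T5 scale by (2, 2): (48, -48) → (96, -96); (-12, 6) → (-24, 12); (-12, -48) → (-24, -96); (0, 6) → (0, 12)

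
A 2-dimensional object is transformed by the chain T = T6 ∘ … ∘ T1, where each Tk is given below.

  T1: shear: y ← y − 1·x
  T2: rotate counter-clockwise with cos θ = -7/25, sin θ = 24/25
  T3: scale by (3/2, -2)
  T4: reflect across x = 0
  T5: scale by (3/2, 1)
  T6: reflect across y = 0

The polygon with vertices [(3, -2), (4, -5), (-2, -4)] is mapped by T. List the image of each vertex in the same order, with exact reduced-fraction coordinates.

image vertices: (-891/100, 214/25), (-423/25, 318/25), (-279/50, -68/25)

T1 shear: y ← y − 1·x: (3, -2) → (3, -5); (4, -5) → (4, -9); (-2, -4) → (-2, -2)
T2 rotate counter-clockwise with cos θ = -7/25, sin θ = 24/25: (3, -5) → (99/25, 107/25); (4, -9) → (188/25, 159/25); (-2, -2) → (62/25, -34/25)
T3 scale by (3/2, -2): (99/25, 107/25) → (297/50, -214/25); (188/25, 159/25) → (282/25, -318/25); (62/25, -34/25) → (93/25, 68/25)
T4 reflect across x = 0: (297/50, -214/25) → (-297/50, -214/25); (282/25, -318/25) → (-282/25, -318/25); (93/25, 68/25) → (-93/25, 68/25)
T5 scale by (3/2, 1): (-297/50, -214/25) → (-891/100, -214/25); (-282/25, -318/25) → (-423/25, -318/25); (-93/25, 68/25) → (-279/50, 68/25)
T6 reflect across y = 0: (-891/100, -214/25) → (-891/100, 214/25); (-423/25, -318/25) → (-423/25, 318/25); (-279/50, 68/25) → (-279/50, -68/25)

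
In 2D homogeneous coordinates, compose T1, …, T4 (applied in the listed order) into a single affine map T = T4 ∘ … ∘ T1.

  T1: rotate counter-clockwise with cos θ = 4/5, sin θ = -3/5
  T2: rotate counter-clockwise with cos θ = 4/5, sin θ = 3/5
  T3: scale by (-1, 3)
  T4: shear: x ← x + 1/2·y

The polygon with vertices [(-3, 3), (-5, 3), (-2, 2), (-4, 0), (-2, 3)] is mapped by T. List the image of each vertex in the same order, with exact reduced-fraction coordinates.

T1 rotate counter-clockwise with cos θ = 4/5, sin θ = -3/5: (-3, 3) → (-3/5, 21/5); (-5, 3) → (-11/5, 27/5); (-2, 2) → (-2/5, 14/5); (-4, 0) → (-16/5, 12/5); (-2, 3) → (1/5, 18/5)
T2 rotate counter-clockwise with cos θ = 4/5, sin θ = 3/5: (-3/5, 21/5) → (-3, 3); (-11/5, 27/5) → (-5, 3); (-2/5, 14/5) → (-2, 2); (-16/5, 12/5) → (-4, 0); (1/5, 18/5) → (-2, 3)
T3 scale by (-1, 3): (-3, 3) → (3, 9); (-5, 3) → (5, 9); (-2, 2) → (2, 6); (-4, 0) → (4, 0); (-2, 3) → (2, 9)
T4 shear: x ← x + 1/2·y: (3, 9) → (15/2, 9); (5, 9) → (19/2, 9); (2, 6) → (5, 6); (4, 0) → (4, 0); (2, 9) → (13/2, 9)

image vertices: (15/2, 9), (19/2, 9), (5, 6), (4, 0), (13/2, 9)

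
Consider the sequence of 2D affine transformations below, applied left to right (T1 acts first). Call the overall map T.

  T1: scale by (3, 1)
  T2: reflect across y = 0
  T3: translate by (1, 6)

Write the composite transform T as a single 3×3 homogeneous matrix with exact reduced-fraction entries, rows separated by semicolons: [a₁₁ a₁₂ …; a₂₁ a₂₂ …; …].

T1 = [3 0 0; 0 1 0; 0 0 1]
T2·T1 = [3 0 0; 0 -1 0; 0 0 1]
T3·…·T1 = [3 0 1; 0 -1 6; 0 0 1]

T = [3 0 1; 0 -1 6; 0 0 1]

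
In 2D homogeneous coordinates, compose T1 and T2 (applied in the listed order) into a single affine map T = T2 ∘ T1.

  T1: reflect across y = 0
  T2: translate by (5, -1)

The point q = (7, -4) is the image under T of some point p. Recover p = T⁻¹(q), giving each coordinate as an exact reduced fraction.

p = (2, 3)

T1 = [1 0 0; 0 -1 0; 0 0 1]
T2·T1 = [1 0 5; 0 -1 -1; 0 0 1]
det M = -1; M⁻¹ = [1 0 -5; 0 -1 -1; 0 0 1]
M⁻¹ · (7, -4)ᵀ = (2, 3)ᵀ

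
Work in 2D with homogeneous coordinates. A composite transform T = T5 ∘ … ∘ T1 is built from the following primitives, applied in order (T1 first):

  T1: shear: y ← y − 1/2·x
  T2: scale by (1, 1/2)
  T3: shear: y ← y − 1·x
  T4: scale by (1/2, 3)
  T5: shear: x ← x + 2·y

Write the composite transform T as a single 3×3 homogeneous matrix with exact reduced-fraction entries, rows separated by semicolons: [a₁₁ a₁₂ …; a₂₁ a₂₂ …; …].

T1 = [1 0 0; -1/2 1 0; 0 0 1]
T2·T1 = [1 0 0; -1/4 1/2 0; 0 0 1]
T3·…·T1 = [1 0 0; -5/4 1/2 0; 0 0 1]
T4·…·T1 = [1/2 0 0; -15/4 3/2 0; 0 0 1]
T5·…·T1 = [-7 3 0; -15/4 3/2 0; 0 0 1]

T = [-7 3 0; -15/4 3/2 0; 0 0 1]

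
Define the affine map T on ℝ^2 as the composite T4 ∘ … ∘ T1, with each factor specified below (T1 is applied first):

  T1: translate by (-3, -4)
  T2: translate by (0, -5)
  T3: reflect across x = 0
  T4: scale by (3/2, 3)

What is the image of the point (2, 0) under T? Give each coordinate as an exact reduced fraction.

T(p) = (3/2, -27)

T1 translate by (-3, -4): (2, 0) → (-1, -4)
T2 translate by (0, -5): (-1, -4) → (-1, -9)
T3 reflect across x = 0: (-1, -9) → (1, -9)
T4 scale by (3/2, 3): (1, -9) → (3/2, -27)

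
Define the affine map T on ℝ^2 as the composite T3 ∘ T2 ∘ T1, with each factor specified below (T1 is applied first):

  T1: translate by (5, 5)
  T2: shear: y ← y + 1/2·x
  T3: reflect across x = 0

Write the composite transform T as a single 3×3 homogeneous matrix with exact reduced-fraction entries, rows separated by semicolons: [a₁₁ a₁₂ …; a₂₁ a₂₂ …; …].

T1 = [1 0 5; 0 1 5; 0 0 1]
T2·T1 = [1 0 5; 1/2 1 15/2; 0 0 1]
T3·…·T1 = [-1 0 -5; 1/2 1 15/2; 0 0 1]

T = [-1 0 -5; 1/2 1 15/2; 0 0 1]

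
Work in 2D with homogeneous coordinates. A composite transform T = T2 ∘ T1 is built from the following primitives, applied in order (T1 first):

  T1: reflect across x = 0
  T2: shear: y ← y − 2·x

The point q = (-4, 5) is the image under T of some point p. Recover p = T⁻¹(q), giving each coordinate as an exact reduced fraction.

T1 = [-1 0 0; 0 1 0; 0 0 1]
T2·T1 = [-1 0 0; 2 1 0; 0 0 1]
det M = -1; M⁻¹ = [-1 0 0; 2 1 0; 0 0 1]
M⁻¹ · (-4, 5)ᵀ = (4, -3)ᵀ

p = (4, -3)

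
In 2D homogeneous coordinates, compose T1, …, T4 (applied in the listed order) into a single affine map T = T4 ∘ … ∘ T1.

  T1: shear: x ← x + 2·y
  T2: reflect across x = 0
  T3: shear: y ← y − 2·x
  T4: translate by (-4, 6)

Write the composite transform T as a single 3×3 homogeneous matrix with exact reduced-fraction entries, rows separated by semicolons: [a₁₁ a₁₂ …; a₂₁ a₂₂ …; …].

T1 = [1 2 0; 0 1 0; 0 0 1]
T2·T1 = [-1 -2 0; 0 1 0; 0 0 1]
T3·…·T1 = [-1 -2 0; 2 5 0; 0 0 1]
T4·…·T1 = [-1 -2 -4; 2 5 6; 0 0 1]

T = [-1 -2 -4; 2 5 6; 0 0 1]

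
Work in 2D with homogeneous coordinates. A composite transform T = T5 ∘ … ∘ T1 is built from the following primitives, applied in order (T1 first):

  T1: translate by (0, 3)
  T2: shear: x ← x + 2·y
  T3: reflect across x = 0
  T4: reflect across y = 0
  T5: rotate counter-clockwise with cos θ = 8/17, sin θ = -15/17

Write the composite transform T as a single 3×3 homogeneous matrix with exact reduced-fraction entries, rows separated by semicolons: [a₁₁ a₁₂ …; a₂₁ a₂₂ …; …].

T = [-8/17 -31/17 -93/17; 15/17 22/17 66/17; 0 0 1]

T1 = [1 0 0; 0 1 3; 0 0 1]
T2·T1 = [1 2 6; 0 1 3; 0 0 1]
T3·…·T1 = [-1 -2 -6; 0 1 3; 0 0 1]
T4·…·T1 = [-1 -2 -6; 0 -1 -3; 0 0 1]
T5·…·T1 = [-8/17 -31/17 -93/17; 15/17 22/17 66/17; 0 0 1]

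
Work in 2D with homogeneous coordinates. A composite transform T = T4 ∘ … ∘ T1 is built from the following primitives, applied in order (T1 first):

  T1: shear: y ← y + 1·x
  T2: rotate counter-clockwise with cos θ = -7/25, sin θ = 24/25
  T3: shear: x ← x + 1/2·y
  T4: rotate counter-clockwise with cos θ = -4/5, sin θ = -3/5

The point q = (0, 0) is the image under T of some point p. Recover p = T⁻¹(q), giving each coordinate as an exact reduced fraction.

T1 = [1 0 0; 1 1 0; 0 0 1]
T2·T1 = [-31/25 -24/25 0; 17/25 -7/25 0; 0 0 1]
T3·…·T1 = [-9/10 -11/10 0; 17/25 -7/25 0; 0 0 1]
T4·…·T1 = [141/125 89/125 0; -1/250 221/250 0; 0 0 1]
det M = 1; M⁻¹ = [221/250 -89/125 0; 1/250 141/125 0; 0 0 1]
M⁻¹ · (0, 0)ᵀ = (0, 0)ᵀ

p = (0, 0)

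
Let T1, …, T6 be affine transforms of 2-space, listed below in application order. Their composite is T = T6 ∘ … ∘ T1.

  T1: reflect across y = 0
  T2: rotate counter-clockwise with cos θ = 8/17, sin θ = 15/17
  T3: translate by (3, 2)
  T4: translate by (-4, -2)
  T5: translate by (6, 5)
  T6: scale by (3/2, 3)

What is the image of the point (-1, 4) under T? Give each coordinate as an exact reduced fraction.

T1 reflect across y = 0: (-1, 4) → (-1, -4)
T2 rotate counter-clockwise with cos θ = 8/17, sin θ = 15/17: (-1, -4) → (52/17, -47/17)
T3 translate by (3, 2): (52/17, -47/17) → (103/17, -13/17)
T4 translate by (-4, -2): (103/17, -13/17) → (35/17, -47/17)
T5 translate by (6, 5): (35/17, -47/17) → (137/17, 38/17)
T6 scale by (3/2, 3): (137/17, 38/17) → (411/34, 114/17)

T(p) = (411/34, 114/17)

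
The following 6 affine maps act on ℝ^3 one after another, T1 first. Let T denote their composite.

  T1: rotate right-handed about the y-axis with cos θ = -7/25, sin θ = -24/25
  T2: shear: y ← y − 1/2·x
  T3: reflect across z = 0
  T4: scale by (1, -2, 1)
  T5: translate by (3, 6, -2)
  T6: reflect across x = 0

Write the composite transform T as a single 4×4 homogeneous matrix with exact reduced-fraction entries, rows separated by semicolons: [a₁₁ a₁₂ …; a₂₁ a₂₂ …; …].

T1 = [-7/25 0 -24/25 0; 0 1 0 0; 24/25 0 -7/25 0; 0 0 0 1]
T2·T1 = [-7/25 0 -24/25 0; 7/50 1 12/25 0; 24/25 0 -7/25 0; 0 0 0 1]
T3·…·T1 = [-7/25 0 -24/25 0; 7/50 1 12/25 0; -24/25 0 7/25 0; 0 0 0 1]
T4·…·T1 = [-7/25 0 -24/25 0; -7/25 -2 -24/25 0; -24/25 0 7/25 0; 0 0 0 1]
T5·…·T1 = [-7/25 0 -24/25 3; -7/25 -2 -24/25 6; -24/25 0 7/25 -2; 0 0 0 1]
T6·…·T1 = [7/25 0 24/25 -3; -7/25 -2 -24/25 6; -24/25 0 7/25 -2; 0 0 0 1]

T = [7/25 0 24/25 -3; -7/25 -2 -24/25 6; -24/25 0 7/25 -2; 0 0 0 1]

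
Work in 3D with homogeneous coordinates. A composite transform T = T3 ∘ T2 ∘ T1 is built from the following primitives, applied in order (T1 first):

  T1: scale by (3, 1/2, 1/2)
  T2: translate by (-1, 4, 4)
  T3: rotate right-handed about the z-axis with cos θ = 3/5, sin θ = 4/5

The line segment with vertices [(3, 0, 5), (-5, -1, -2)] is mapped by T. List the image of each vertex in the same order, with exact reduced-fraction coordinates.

image vertices: (8/5, 44/5, 13/2), (-62/5, -107/10, 3)

T1 scale by (3, 1/2, 1/2): (3, 0, 5) → (9, 0, 5/2); (-5, -1, -2) → (-15, -1/2, -1)
T2 translate by (-1, 4, 4): (9, 0, 5/2) → (8, 4, 13/2); (-15, -1/2, -1) → (-16, 7/2, 3)
T3 rotate right-handed about the z-axis with cos θ = 3/5, sin θ = 4/5: (8, 4, 13/2) → (8/5, 44/5, 13/2); (-16, 7/2, 3) → (-62/5, -107/10, 3)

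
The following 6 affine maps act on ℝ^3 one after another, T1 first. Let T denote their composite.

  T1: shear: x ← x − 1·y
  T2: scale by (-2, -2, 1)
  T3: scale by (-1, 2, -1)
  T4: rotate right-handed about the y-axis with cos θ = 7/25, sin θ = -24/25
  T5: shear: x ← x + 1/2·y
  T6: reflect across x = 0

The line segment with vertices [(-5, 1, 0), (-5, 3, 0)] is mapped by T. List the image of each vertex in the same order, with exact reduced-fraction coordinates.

image vertices: (134/25, -4, -288/25), (262/25, -12, -384/25)

T1 shear: x ← x − 1·y: (-5, 1, 0) → (-6, 1, 0); (-5, 3, 0) → (-8, 3, 0)
T2 scale by (-2, -2, 1): (-6, 1, 0) → (12, -2, 0); (-8, 3, 0) → (16, -6, 0)
T3 scale by (-1, 2, -1): (12, -2, 0) → (-12, -4, 0); (16, -6, 0) → (-16, -12, 0)
T4 rotate right-handed about the y-axis with cos θ = 7/25, sin θ = -24/25: (-12, -4, 0) → (-84/25, -4, -288/25); (-16, -12, 0) → (-112/25, -12, -384/25)
T5 shear: x ← x + 1/2·y: (-84/25, -4, -288/25) → (-134/25, -4, -288/25); (-112/25, -12, -384/25) → (-262/25, -12, -384/25)
T6 reflect across x = 0: (-134/25, -4, -288/25) → (134/25, -4, -288/25); (-262/25, -12, -384/25) → (262/25, -12, -384/25)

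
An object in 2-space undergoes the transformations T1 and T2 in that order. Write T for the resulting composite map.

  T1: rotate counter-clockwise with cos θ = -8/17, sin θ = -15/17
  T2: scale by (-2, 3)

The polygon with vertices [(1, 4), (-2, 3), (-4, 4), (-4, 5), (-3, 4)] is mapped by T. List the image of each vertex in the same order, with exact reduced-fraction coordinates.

T1 rotate counter-clockwise with cos θ = -8/17, sin θ = -15/17: (1, 4) → (52/17, -47/17); (-2, 3) → (61/17, 6/17); (-4, 4) → (92/17, 28/17); (-4, 5) → (107/17, 20/17); (-3, 4) → (84/17, 13/17)
T2 scale by (-2, 3): (52/17, -47/17) → (-104/17, -141/17); (61/17, 6/17) → (-122/17, 18/17); (92/17, 28/17) → (-184/17, 84/17); (107/17, 20/17) → (-214/17, 60/17); (84/17, 13/17) → (-168/17, 39/17)

image vertices: (-104/17, -141/17), (-122/17, 18/17), (-184/17, 84/17), (-214/17, 60/17), (-168/17, 39/17)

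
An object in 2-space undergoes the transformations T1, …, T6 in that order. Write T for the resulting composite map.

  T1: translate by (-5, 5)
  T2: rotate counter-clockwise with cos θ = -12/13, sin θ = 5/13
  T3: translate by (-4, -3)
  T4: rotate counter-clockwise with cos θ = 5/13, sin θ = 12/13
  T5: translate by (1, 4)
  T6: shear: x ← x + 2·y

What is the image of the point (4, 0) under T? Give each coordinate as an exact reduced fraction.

T(p) = (-12/13, -48/13)

T1 translate by (-5, 5): (4, 0) → (-1, 5)
T2 rotate counter-clockwise with cos θ = -12/13, sin θ = 5/13: (-1, 5) → (-1, -5)
T3 translate by (-4, -3): (-1, -5) → (-5, -8)
T4 rotate counter-clockwise with cos θ = 5/13, sin θ = 12/13: (-5, -8) → (71/13, -100/13)
T5 translate by (1, 4): (71/13, -100/13) → (84/13, -48/13)
T6 shear: x ← x + 2·y: (84/13, -48/13) → (-12/13, -48/13)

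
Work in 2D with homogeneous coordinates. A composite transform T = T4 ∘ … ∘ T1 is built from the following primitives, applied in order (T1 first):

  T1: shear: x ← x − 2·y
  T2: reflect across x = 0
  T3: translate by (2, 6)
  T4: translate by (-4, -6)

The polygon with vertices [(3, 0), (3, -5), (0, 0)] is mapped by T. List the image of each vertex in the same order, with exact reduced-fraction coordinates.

T1 shear: x ← x − 2·y: (3, 0) → (3, 0); (3, -5) → (13, -5); (0, 0) → (0, 0)
T2 reflect across x = 0: (3, 0) → (-3, 0); (13, -5) → (-13, -5); (0, 0) → (0, 0)
T3 translate by (2, 6): (-3, 0) → (-1, 6); (-13, -5) → (-11, 1); (0, 0) → (2, 6)
T4 translate by (-4, -6): (-1, 6) → (-5, 0); (-11, 1) → (-15, -5); (2, 6) → (-2, 0)

image vertices: (-5, 0), (-15, -5), (-2, 0)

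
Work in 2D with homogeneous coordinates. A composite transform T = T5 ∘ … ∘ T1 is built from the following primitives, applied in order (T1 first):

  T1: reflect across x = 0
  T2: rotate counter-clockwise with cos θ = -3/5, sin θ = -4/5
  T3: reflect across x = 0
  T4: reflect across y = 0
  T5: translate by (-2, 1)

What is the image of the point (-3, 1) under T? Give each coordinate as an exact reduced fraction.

T1 reflect across x = 0: (-3, 1) → (3, 1)
T2 rotate counter-clockwise with cos θ = -3/5, sin θ = -4/5: (3, 1) → (-1, -3)
T3 reflect across x = 0: (-1, -3) → (1, -3)
T4 reflect across y = 0: (1, -3) → (1, 3)
T5 translate by (-2, 1): (1, 3) → (-1, 4)

T(p) = (-1, 4)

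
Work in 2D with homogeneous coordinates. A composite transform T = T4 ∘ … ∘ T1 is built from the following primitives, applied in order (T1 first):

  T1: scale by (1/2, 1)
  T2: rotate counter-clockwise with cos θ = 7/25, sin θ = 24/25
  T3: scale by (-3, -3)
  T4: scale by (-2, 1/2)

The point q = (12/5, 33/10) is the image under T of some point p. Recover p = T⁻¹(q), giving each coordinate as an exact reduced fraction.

T1 = [1/2 0 0; 0 1 0; 0 0 1]
T2·T1 = [7/50 -24/25 0; 12/25 7/25 0; 0 0 1]
T3·…·T1 = [-21/50 72/25 0; -36/25 -21/25 0; 0 0 1]
T4·…·T1 = [21/25 -144/25 0; -18/25 -21/50 0; 0 0 1]
det M = -9/2; M⁻¹ = [7/75 -32/25 0; -4/25 -14/75 0; 0 0 1]
M⁻¹ · (12/5, 33/10)ᵀ = (-4, -1)ᵀ

p = (-4, -1)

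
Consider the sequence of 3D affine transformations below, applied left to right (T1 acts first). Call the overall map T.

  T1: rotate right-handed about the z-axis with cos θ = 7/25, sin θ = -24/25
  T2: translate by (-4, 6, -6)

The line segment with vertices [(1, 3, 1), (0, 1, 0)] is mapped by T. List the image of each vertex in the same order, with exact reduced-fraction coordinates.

image vertices: (-21/25, 147/25, -5), (-76/25, 157/25, -6)

T1 rotate right-handed about the z-axis with cos θ = 7/25, sin θ = -24/25: (1, 3, 1) → (79/25, -3/25, 1); (0, 1, 0) → (24/25, 7/25, 0)
T2 translate by (-4, 6, -6): (79/25, -3/25, 1) → (-21/25, 147/25, -5); (24/25, 7/25, 0) → (-76/25, 157/25, -6)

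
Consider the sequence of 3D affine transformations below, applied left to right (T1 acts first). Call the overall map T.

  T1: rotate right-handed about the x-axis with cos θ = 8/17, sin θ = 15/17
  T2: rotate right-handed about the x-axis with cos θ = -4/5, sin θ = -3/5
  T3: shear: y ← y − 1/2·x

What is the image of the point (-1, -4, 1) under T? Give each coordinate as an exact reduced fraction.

T1 rotate right-handed about the x-axis with cos θ = 8/17, sin θ = 15/17: (-1, -4, 1) → (-1, -47/17, -52/17)
T2 rotate right-handed about the x-axis with cos θ = -4/5, sin θ = -3/5: (-1, -47/17, -52/17) → (-1, 32/85, 349/85)
T3 shear: y ← y − 1/2·x: (-1, 32/85, 349/85) → (-1, 149/170, 349/85)

T(p) = (-1, 149/170, 349/85)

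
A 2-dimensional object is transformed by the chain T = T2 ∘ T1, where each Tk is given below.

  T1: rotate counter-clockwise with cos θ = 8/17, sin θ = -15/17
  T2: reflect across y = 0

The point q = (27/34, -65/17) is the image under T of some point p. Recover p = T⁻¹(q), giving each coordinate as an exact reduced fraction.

T1 = [8/17 15/17 0; -15/17 8/17 0; 0 0 1]
T2·T1 = [8/17 15/17 0; 15/17 -8/17 0; 0 0 1]
det M = -1; M⁻¹ = [8/17 15/17 0; 15/17 -8/17 0; 0 0 1]
M⁻¹ · (27/34, -65/17)ᵀ = (-3, 5/2)ᵀ

p = (-3, 5/2)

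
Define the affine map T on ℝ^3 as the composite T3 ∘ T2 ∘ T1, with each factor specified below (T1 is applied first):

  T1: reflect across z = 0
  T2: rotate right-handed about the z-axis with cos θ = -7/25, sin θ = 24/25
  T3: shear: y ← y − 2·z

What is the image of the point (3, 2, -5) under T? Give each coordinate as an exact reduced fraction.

T(p) = (-69/25, -192/25, 5)

T1 reflect across z = 0: (3, 2, -5) → (3, 2, 5)
T2 rotate right-handed about the z-axis with cos θ = -7/25, sin θ = 24/25: (3, 2, 5) → (-69/25, 58/25, 5)
T3 shear: y ← y − 2·z: (-69/25, 58/25, 5) → (-69/25, -192/25, 5)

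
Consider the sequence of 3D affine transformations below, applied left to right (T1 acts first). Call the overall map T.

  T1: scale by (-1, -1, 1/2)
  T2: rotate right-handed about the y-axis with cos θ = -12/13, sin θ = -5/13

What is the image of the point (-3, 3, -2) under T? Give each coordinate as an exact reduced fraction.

T1 scale by (-1, -1, 1/2): (-3, 3, -2) → (3, -3, -1)
T2 rotate right-handed about the y-axis with cos θ = -12/13, sin θ = -5/13: (3, -3, -1) → (-31/13, -3, 27/13)

T(p) = (-31/13, -3, 27/13)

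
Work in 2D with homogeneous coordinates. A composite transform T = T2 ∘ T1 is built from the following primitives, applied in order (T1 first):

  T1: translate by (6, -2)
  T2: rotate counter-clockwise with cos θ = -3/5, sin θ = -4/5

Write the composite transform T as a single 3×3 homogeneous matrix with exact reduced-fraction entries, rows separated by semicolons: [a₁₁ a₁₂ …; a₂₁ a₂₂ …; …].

T = [-3/5 4/5 -26/5; -4/5 -3/5 -18/5; 0 0 1]

T1 = [1 0 6; 0 1 -2; 0 0 1]
T2·T1 = [-3/5 4/5 -26/5; -4/5 -3/5 -18/5; 0 0 1]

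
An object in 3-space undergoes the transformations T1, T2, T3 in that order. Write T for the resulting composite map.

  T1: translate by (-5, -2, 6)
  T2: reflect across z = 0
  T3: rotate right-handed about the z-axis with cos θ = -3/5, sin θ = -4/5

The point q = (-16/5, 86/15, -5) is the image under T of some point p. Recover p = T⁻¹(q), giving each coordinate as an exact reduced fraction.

p = (7/3, -4, -1)

T1 = [1 0 0 -5; 0 1 0 -2; 0 0 1 6; 0 0 0 1]
T2·T1 = [1 0 0 -5; 0 1 0 -2; 0 0 -1 -6; 0 0 0 1]
T3·…·T1 = [-3/5 4/5 0 7/5; -4/5 -3/5 0 26/5; 0 0 -1 -6; 0 0 0 1]
det M = -1; M⁻¹ = [-3/5 -4/5 0 5; 4/5 -3/5 0 2; 0 0 -1 -6; 0 0 0 1]
M⁻¹ · (-16/5, 86/15, -5)ᵀ = (7/3, -4, -1)ᵀ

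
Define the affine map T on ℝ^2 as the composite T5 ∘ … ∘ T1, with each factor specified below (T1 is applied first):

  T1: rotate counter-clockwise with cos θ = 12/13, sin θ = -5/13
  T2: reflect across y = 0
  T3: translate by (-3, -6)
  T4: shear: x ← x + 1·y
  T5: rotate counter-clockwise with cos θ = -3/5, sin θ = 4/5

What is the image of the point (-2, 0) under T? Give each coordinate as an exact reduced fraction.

T1 rotate counter-clockwise with cos θ = 12/13, sin θ = -5/13: (-2, 0) → (-24/13, 10/13)
T2 reflect across y = 0: (-24/13, 10/13) → (-24/13, -10/13)
T3 translate by (-3, -6): (-24/13, -10/13) → (-63/13, -88/13)
T4 shear: x ← x + 1·y: (-63/13, -88/13) → (-151/13, -88/13)
T5 rotate counter-clockwise with cos θ = -3/5, sin θ = 4/5: (-151/13, -88/13) → (161/13, -68/13)

T(p) = (161/13, -68/13)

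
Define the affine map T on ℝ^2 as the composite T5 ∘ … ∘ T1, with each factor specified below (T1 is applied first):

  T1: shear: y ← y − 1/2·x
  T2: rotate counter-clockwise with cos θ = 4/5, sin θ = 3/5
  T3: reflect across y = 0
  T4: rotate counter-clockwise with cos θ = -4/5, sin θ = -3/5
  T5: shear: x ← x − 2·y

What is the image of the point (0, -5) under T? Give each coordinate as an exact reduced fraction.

T1 shear: y ← y − 1/2·x: (0, -5) → (0, -5)
T2 rotate counter-clockwise with cos θ = 4/5, sin θ = 3/5: (0, -5) → (3, -4)
T3 reflect across y = 0: (3, -4) → (3, 4)
T4 rotate counter-clockwise with cos θ = -4/5, sin θ = -3/5: (3, 4) → (0, -5)
T5 shear: x ← x − 2·y: (0, -5) → (10, -5)

T(p) = (10, -5)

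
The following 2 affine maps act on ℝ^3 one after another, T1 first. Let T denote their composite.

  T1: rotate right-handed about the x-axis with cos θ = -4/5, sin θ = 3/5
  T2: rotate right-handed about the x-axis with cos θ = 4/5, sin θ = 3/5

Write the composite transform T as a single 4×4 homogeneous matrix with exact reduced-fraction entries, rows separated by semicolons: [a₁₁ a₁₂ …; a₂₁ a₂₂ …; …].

T1 = [1 0 0 0; 0 -4/5 -3/5 0; 0 3/5 -4/5 0; 0 0 0 1]
T2·T1 = [1 0 0 0; 0 -1 0 0; 0 0 -1 0; 0 0 0 1]

T = [1 0 0 0; 0 -1 0 0; 0 0 -1 0; 0 0 0 1]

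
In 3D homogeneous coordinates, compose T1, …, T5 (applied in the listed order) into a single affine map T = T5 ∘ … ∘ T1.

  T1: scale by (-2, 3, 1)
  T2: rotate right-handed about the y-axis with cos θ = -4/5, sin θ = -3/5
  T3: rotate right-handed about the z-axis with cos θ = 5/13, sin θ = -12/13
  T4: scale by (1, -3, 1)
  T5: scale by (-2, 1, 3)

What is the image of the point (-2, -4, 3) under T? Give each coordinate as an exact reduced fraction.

T1 scale by (-2, 3, 1): (-2, -4, 3) → (4, -12, 3)
T2 rotate right-handed about the y-axis with cos θ = -4/5, sin θ = -3/5: (4, -12, 3) → (-5, -12, 0)
T3 rotate right-handed about the z-axis with cos θ = 5/13, sin θ = -12/13: (-5, -12, 0) → (-13, 0, 0)
T4 scale by (1, -3, 1): (-13, 0, 0) → (-13, 0, 0)
T5 scale by (-2, 1, 3): (-13, 0, 0) → (26, 0, 0)

T(p) = (26, 0, 0)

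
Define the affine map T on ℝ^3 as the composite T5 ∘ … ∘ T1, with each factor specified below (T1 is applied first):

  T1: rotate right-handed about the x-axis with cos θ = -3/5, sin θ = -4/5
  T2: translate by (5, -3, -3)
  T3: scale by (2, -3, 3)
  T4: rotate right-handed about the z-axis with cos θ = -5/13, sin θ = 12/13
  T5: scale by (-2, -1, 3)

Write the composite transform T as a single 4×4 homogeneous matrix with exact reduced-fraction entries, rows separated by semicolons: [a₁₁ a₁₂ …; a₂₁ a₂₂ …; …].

T = [20/13 216/65 -288/65 316/13; -24/13 9/13 -12/13 -75/13; 0 -36/5 -27/5 -27; 0 0 0 1]

T1 = [1 0 0 0; 0 -3/5 4/5 0; 0 -4/5 -3/5 0; 0 0 0 1]
T2·T1 = [1 0 0 5; 0 -3/5 4/5 -3; 0 -4/5 -3/5 -3; 0 0 0 1]
T3·…·T1 = [2 0 0 10; 0 9/5 -12/5 9; 0 -12/5 -9/5 -9; 0 0 0 1]
T4·…·T1 = [-10/13 -108/65 144/65 -158/13; 24/13 -9/13 12/13 75/13; 0 -12/5 -9/5 -9; 0 0 0 1]
T5·…·T1 = [20/13 216/65 -288/65 316/13; -24/13 9/13 -12/13 -75/13; 0 -36/5 -27/5 -27; 0 0 0 1]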